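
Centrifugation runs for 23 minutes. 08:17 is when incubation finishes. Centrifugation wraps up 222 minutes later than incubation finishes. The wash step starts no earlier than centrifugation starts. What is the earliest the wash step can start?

Centrifugation ends at 08:17 + 222 min = 11:59.
Centrifugation starts at 11:59 − 23 min = 11:36.
The wash step is bounded by centrifugation, so the earliest it can start is 11:36.

11:36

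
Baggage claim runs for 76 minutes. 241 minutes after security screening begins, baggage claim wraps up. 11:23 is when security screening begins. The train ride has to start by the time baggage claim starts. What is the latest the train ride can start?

14:08

Baggage claim ends at 11:23 + 241 min = 15:24.
Baggage claim starts at 15:24 − 76 min = 14:08.
The train ride is bounded by baggage claim, so the latest it can start is 14:08.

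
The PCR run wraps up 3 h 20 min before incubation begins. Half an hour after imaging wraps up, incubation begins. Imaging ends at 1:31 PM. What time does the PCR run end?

10:41 AM

Incubation starts at 1:31 PM + 30 min = 2:01 PM.
The PCR run ends at 2:01 PM − 200 min = 10:41 AM.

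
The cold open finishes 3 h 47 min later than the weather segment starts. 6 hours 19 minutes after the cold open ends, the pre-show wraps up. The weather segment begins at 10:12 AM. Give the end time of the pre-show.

8:18 PM

The cold open ends at 10:12 AM + 227 min = 1:59 PM.
The pre-show ends at 1:59 PM + 379 min = 8:18 PM.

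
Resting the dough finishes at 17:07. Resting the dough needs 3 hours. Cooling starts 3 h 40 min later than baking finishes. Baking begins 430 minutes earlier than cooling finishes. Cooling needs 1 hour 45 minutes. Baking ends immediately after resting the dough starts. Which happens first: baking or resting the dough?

baking

Resting the dough starts at 17:07 − 180 min = 14:07.
So baking ends at 14:07.
Cooling starts at 14:07 + 220 min = 17:47.
Cooling ends at 17:47 + 105 min = 19:32.
Baking starts at 19:32 − 430 min = 12:22.
Baking starts at 12:22 and resting the dough starts at 14:07, so baking is first.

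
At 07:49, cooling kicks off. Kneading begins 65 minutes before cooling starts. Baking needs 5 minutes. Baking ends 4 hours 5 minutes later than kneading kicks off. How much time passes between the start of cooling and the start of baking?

Kneading starts at 07:49 − 65 min = 06:44.
Baking ends at 06:44 + 245 min = 10:49.
Baking starts at 10:49 − 5 min = 10:44.
From 07:49 to 10:44 is 2 hours 55 minutes.

2 hours 55 minutes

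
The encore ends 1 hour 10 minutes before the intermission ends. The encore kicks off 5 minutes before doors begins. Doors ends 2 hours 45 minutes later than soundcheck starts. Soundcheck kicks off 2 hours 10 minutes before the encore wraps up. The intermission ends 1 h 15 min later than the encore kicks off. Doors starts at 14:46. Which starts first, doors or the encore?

the encore

The encore starts at 14:46 − 5 min = 14:41.
Doors starts at 14:46 and the encore starts at 14:41, so the encore is first.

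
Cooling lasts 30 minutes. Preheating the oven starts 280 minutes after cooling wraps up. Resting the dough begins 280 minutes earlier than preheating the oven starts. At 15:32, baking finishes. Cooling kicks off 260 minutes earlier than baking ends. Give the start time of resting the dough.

Cooling starts at 15:32 − 260 min = 11:12.
Cooling ends at 11:12 + 30 min = 11:42.
Preheating the oven starts at 11:42 + 280 min = 16:22.
Resting the dough starts at 16:22 − 280 min = 11:42.

11:42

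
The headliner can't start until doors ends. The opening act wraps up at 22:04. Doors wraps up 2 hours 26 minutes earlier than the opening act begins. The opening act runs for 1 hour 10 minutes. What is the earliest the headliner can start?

18:28

The opening act starts at 22:04 − 70 min = 20:54.
Doors ends at 20:54 − 146 min = 18:28.
The headliner is bounded by doors, so the earliest it can start is 18:28.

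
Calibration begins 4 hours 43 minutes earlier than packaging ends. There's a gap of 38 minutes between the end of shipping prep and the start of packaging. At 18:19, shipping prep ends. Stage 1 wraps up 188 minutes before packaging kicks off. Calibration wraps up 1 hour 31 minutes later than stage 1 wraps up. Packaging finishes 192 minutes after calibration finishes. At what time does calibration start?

15:49

Packaging starts at 18:19 + 38 min = 18:57.
Stage 1 ends at 18:57 − 188 min = 15:49.
Calibration ends at 15:49 + 91 min = 17:20.
Packaging ends at 17:20 + 192 min = 20:32.
Calibration starts at 20:32 − 283 min = 15:49.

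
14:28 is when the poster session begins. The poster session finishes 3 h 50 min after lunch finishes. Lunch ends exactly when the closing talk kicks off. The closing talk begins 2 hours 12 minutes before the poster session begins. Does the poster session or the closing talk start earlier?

the closing talk

The closing talk starts at 14:28 − 132 min = 12:16.
The poster session starts at 14:28 and the closing talk starts at 12:16, so the closing talk is first.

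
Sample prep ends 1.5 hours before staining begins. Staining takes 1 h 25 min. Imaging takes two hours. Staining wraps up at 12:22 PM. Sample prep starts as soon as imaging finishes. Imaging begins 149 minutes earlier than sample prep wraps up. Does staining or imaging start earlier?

Staining starts at 12:22 PM − 85 min = 10:57 AM.
Sample prep ends at 10:57 AM − 90 min = 9:27 AM.
Imaging starts at 9:27 AM − 149 min = 6:58 AM.
Staining starts at 10:57 AM and imaging starts at 6:58 AM, so imaging is first.

imaging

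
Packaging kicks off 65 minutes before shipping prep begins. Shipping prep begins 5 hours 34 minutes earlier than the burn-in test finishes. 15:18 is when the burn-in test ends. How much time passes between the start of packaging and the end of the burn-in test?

6 hours 39 minutes

Shipping prep starts at 15:18 − 334 min = 09:44.
Packaging starts at 09:44 − 65 min = 08:39.
From 08:39 to 15:18 is 6 hours 39 minutes.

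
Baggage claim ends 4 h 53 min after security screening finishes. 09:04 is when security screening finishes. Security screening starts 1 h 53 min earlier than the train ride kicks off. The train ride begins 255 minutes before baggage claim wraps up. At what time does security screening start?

07:49

Baggage claim ends at 09:04 + 293 min = 13:57.
The train ride starts at 13:57 − 255 min = 09:42.
Security screening starts at 09:42 − 113 min = 07:49.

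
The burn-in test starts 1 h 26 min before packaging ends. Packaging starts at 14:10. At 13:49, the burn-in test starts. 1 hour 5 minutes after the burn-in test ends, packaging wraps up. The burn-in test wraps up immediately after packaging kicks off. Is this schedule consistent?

The burn-in test ends at 14:10.
Packaging ends at 14:10 + 65 min = 15:15.
The burn-in test starts at 15:15 − 86 min = 13:49.
That matches the stated 13:49, so the schedule is consistent.

Yes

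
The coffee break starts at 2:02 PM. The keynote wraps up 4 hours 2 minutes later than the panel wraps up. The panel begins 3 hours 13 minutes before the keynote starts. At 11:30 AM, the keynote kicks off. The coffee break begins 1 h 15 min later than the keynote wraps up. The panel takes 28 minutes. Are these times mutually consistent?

Yes

The panel starts at 11:30 AM − 193 min = 8:17 AM.
The panel ends at 8:17 AM + 28 min = 8:45 AM.
The keynote ends at 8:45 AM + 242 min = 12:47 PM.
The coffee break starts at 12:47 PM + 75 min = 2:02 PM.
That matches the stated 2:02 PM, so the schedule is consistent.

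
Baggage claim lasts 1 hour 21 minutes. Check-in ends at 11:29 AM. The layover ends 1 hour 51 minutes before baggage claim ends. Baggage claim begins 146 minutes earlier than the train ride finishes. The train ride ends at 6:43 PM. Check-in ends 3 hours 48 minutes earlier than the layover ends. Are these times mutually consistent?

Baggage claim starts at 6:43 PM − 146 min = 4:17 PM.
Baggage claim ends at 4:17 PM + 81 min = 5:38 PM.
The layover ends at 5:38 PM − 111 min = 3:47 PM.
Check-in ends at 3:47 PM − 228 min = 11:59 AM.
But check-in is also said to end at 11:29 AM — a 30-minute conflict.

No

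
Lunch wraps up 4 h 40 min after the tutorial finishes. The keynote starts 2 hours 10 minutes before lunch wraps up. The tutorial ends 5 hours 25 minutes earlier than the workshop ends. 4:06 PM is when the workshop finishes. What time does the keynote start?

The tutorial ends at 4:06 PM − 325 min = 10:41 AM.
Lunch ends at 10:41 AM + 280 min = 3:21 PM.
The keynote starts at 3:21 PM − 130 min = 1:11 PM.

1:11 PM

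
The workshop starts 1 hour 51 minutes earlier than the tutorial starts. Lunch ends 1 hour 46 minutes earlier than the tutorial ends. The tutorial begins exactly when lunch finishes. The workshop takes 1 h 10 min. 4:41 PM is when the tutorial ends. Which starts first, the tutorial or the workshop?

the workshop

Lunch ends at 4:41 PM − 106 min = 2:55 PM.
So the tutorial starts at 2:55 PM.
The workshop starts at 2:55 PM − 111 min = 1:04 PM.
The tutorial starts at 2:55 PM and the workshop starts at 1:04 PM, so the workshop is first.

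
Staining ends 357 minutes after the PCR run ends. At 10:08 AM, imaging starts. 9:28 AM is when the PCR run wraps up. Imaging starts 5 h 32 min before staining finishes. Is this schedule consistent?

Staining ends at 9:28 AM + 357 min = 3:25 PM.
Imaging starts at 3:25 PM − 332 min = 9:53 AM.
But imaging is also said to start at 10:08 AM — a 15-minute conflict.

No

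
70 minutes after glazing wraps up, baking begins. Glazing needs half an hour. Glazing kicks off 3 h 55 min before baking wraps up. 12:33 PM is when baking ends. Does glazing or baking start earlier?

Glazing starts at 12:33 PM − 235 min = 8:38 AM.
Glazing ends at 8:38 AM + 30 min = 9:08 AM.
Baking starts at 9:08 AM + 70 min = 10:18 AM.
Glazing starts at 8:38 AM and baking starts at 10:18 AM, so glazing is first.

glazing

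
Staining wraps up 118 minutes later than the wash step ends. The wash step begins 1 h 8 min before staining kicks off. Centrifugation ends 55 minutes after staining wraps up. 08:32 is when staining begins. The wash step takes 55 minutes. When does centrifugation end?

11:12

The wash step starts at 08:32 − 68 min = 07:24.
The wash step ends at 07:24 + 55 min = 08:19.
Staining ends at 08:19 + 118 min = 10:17.
Centrifugation ends at 10:17 + 55 min = 11:12.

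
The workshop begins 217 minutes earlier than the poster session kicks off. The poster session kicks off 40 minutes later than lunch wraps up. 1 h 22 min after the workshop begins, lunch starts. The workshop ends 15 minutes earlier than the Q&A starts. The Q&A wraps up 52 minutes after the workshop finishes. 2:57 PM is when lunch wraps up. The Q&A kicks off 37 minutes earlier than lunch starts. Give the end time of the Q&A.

The poster session starts at 2:57 PM + 40 min = 3:37 PM.
The workshop starts at 3:37 PM − 217 min = 12:00 PM.
Lunch starts at 12:00 PM + 82 min = 1:22 PM.
The Q&A starts at 1:22 PM − 37 min = 12:45 PM.
The workshop ends at 12:45 PM − 15 min = 12:30 PM.
The Q&A ends at 12:30 PM + 52 min = 1:22 PM.

1:22 PM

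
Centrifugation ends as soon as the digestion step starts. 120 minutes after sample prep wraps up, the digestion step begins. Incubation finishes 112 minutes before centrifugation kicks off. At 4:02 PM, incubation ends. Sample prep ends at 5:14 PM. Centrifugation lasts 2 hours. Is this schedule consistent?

No

The digestion step starts at 5:14 PM + 120 min = 7:14 PM.
So centrifugation ends at 7:14 PM.
Centrifugation starts at 7:14 PM − 120 min = 5:14 PM.
Incubation ends at 5:14 PM − 112 min = 3:22 PM.
But incubation is also said to end at 4:02 PM — a 40-minute conflict.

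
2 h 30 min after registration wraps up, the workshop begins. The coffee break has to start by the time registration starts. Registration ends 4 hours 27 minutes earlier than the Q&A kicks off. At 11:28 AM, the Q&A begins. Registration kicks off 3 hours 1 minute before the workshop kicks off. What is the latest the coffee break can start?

Registration ends at 11:28 AM − 267 min = 7:01 AM.
The workshop starts at 7:01 AM + 150 min = 9:31 AM.
Registration starts at 9:31 AM − 181 min = 6:30 AM.
The coffee break is bounded by registration, so the latest it can start is 6:30 AM.

6:30 AM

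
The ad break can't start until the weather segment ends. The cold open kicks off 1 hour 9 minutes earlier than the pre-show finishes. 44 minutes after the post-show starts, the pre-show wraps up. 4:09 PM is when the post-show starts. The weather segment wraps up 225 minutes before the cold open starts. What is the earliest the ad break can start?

11:59 AM

The pre-show ends at 4:09 PM + 44 min = 4:53 PM.
The cold open starts at 4:53 PM − 69 min = 3:44 PM.
The weather segment ends at 3:44 PM − 225 min = 11:59 AM.
The ad break is bounded by the weather segment, so the earliest it can start is 11:59 AM.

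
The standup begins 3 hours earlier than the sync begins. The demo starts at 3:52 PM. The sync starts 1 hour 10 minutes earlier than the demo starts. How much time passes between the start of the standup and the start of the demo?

4 h 10 min

The sync starts at 3:52 PM − 70 min = 2:42 PM.
The standup starts at 2:42 PM − 180 min = 11:42 AM.
From 11:42 AM to 3:52 PM is 4 h 10 min.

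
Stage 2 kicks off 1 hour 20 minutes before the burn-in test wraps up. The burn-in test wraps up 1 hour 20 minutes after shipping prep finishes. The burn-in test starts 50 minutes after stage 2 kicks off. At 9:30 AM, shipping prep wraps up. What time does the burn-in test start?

10:20 AM

The burn-in test ends at 9:30 AM + 80 min = 10:50 AM.
Stage 2 starts at 10:50 AM − 80 min = 9:30 AM.
The burn-in test starts at 9:30 AM + 50 min = 10:20 AM.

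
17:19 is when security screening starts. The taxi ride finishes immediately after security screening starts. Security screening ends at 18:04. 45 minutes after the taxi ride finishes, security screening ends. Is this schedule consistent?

The taxi ride ends at 17:19.
Security screening ends at 17:19 + 45 min = 18:04.
That matches the stated 18:04, so the schedule is consistent.

Yes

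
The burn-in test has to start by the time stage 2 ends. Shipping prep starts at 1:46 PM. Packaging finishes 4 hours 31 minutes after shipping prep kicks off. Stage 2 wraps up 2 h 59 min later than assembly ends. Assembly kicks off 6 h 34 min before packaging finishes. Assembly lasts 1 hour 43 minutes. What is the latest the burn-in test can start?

4:25 PM

Packaging ends at 1:46 PM + 271 min = 6:17 PM.
Assembly starts at 6:17 PM − 394 min = 11:43 AM.
Assembly ends at 11:43 AM + 103 min = 1:26 PM.
Stage 2 ends at 1:26 PM + 179 min = 4:25 PM.
The burn-in test is bounded by stage 2, so the latest it can start is 4:25 PM.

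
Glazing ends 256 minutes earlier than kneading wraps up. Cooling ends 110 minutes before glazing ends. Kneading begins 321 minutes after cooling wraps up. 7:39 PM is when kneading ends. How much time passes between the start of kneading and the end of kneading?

45 minutes

Glazing ends at 7:39 PM − 256 min = 3:23 PM.
Cooling ends at 3:23 PM − 110 min = 1:33 PM.
Kneading starts at 1:33 PM + 321 min = 6:54 PM.
From 6:54 PM to 7:39 PM is 45 minutes.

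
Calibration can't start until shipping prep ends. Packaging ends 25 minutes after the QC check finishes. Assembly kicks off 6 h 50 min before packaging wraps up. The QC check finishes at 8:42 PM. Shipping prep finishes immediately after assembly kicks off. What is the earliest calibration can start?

2:17 PM

Packaging ends at 8:42 PM + 25 min = 9:07 PM.
Assembly starts at 9:07 PM − 410 min = 2:17 PM.
So shipping prep ends at 2:17 PM.
Calibration is bounded by shipping prep, so the earliest it can start is 2:17 PM.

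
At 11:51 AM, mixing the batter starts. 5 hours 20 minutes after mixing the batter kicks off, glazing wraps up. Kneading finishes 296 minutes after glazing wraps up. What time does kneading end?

10:07 PM

Glazing ends at 11:51 AM + 320 min = 5:11 PM.
Kneading ends at 5:11 PM + 296 min = 10:07 PM.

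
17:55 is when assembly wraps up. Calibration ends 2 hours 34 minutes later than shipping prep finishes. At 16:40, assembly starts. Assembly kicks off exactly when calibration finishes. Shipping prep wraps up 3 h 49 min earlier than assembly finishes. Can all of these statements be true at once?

Shipping prep ends at 17:55 − 229 min = 14:06.
Calibration ends at 14:06 + 154 min = 16:40.
So assembly starts at 16:40.
That matches the stated 16:40, so the schedule is consistent.

Yes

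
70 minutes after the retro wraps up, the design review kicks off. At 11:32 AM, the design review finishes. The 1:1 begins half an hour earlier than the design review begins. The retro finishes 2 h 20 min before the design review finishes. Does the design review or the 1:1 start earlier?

The retro ends at 11:32 AM − 140 min = 9:12 AM.
The design review starts at 9:12 AM + 70 min = 10:22 AM.
The 1:1 starts at 10:22 AM − 30 min = 9:52 AM.
The design review starts at 10:22 AM and the 1:1 starts at 9:52 AM, so the 1:1 is first.

the 1:1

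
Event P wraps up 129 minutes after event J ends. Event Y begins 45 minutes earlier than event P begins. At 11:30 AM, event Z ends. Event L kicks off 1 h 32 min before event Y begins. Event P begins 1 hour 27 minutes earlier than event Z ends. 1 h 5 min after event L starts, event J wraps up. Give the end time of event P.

11:00 AM

Event P starts at 11:30 AM − 87 min = 10:03 AM.
Event Y starts at 10:03 AM − 45 min = 9:18 AM.
Event L starts at 9:18 AM − 92 min = 7:46 AM.
Event J ends at 7:46 AM + 65 min = 8:51 AM.
Event P ends at 8:51 AM + 129 min = 11:00 AM.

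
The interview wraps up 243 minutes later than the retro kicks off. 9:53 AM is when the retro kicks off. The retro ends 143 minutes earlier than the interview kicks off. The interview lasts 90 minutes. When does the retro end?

10:03 AM

The interview ends at 9:53 AM + 243 min = 1:56 PM.
The interview starts at 1:56 PM − 90 min = 12:26 PM.
The retro ends at 12:26 PM − 143 min = 10:03 AM.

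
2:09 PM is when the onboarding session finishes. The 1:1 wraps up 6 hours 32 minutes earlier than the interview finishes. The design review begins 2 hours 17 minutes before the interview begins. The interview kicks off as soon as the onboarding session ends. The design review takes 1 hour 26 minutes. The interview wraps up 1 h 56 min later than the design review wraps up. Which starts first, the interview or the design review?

the design review

The interview starts at 2:09 PM.
The design review starts at 2:09 PM − 137 min = 11:52 AM.
The interview starts at 2:09 PM and the design review starts at 11:52 AM, so the design review is first.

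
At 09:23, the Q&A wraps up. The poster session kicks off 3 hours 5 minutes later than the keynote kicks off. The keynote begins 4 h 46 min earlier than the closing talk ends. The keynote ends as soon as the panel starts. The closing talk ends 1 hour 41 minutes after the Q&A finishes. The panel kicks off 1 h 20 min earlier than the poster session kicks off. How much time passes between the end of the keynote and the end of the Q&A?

80 minutes

The closing talk ends at 09:23 + 101 min = 11:04.
The keynote starts at 11:04 − 286 min = 06:18.
The poster session starts at 06:18 + 185 min = 09:23.
The panel starts at 09:23 − 80 min = 08:03.
So the keynote ends at 08:03.
From 08:03 to 09:23 is 80 minutes.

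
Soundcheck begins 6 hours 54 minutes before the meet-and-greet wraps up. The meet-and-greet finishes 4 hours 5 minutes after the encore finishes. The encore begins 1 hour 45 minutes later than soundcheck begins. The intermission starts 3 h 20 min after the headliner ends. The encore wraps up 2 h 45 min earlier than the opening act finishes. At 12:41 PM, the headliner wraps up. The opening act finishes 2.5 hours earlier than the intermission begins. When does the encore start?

The intermission starts at 12:41 PM + 200 min = 4:01 PM.
The opening act ends at 4:01 PM − 150 min = 1:31 PM.
The encore ends at 1:31 PM − 165 min = 10:46 AM.
The meet-and-greet ends at 10:46 AM + 245 min = 2:51 PM.
Soundcheck starts at 2:51 PM − 414 min = 7:57 AM.
The encore starts at 7:57 AM + 105 min = 9:42 AM.

9:42 AM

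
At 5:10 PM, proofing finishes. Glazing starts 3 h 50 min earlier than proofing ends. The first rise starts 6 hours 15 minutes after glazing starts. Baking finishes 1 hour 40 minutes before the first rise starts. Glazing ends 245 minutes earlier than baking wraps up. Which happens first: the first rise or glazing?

glazing

Glazing starts at 5:10 PM − 230 min = 1:20 PM.
The first rise starts at 1:20 PM + 375 min = 7:35 PM.
The first rise starts at 7:35 PM and glazing starts at 1:20 PM, so glazing is first.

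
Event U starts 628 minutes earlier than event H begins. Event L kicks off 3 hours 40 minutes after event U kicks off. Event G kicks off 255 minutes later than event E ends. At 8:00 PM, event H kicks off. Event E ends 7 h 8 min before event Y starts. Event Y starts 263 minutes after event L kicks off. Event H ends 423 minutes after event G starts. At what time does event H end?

Event U starts at 8:00 PM − 628 min = 9:32 AM.
Event L starts at 9:32 AM + 220 min = 1:12 PM.
Event Y starts at 1:12 PM + 263 min = 5:35 PM.
Event E ends at 5:35 PM − 428 min = 10:27 AM.
Event G starts at 10:27 AM + 255 min = 2:42 PM.
Event H ends at 2:42 PM + 423 min = 9:45 PM.

9:45 PM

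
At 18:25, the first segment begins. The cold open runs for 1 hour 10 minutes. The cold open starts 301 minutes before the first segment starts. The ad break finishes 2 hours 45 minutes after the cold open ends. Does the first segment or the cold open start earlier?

the cold open

The cold open starts at 18:25 − 301 min = 13:24.
The first segment starts at 18:25 and the cold open starts at 13:24, so the cold open is first.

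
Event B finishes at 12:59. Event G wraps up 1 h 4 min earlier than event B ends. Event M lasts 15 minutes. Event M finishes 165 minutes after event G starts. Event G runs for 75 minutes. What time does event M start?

Event G ends at 12:59 − 64 min = 11:55.
Event G starts at 11:55 − 75 min = 10:40.
Event M ends at 10:40 + 165 min = 13:25.
Event M starts at 13:25 − 15 min = 13:10.

13:10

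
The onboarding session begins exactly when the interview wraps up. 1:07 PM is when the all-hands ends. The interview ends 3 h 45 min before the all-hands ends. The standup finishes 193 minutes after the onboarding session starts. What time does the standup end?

The interview ends at 1:07 PM − 225 min = 9:22 AM.
So the onboarding session starts at 9:22 AM.
The standup ends at 9:22 AM + 193 min = 12:35 PM.

12:35 PM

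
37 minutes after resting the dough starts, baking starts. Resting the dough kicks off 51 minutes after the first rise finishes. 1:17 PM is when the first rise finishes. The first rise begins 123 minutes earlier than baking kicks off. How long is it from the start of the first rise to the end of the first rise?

35 minutes

Resting the dough starts at 1:17 PM + 51 min = 2:08 PM.
Baking starts at 2:08 PM + 37 min = 2:45 PM.
The first rise starts at 2:45 PM − 123 min = 12:42 PM.
From 12:42 PM to 1:17 PM is 35 minutes.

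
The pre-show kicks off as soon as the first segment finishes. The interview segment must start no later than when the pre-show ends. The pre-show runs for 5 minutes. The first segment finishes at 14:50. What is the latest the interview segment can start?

The pre-show starts at 14:50.
The pre-show ends at 14:50 + 5 min = 14:55.
The interview segment is bounded by the pre-show, so the latest it can start is 14:55.

14:55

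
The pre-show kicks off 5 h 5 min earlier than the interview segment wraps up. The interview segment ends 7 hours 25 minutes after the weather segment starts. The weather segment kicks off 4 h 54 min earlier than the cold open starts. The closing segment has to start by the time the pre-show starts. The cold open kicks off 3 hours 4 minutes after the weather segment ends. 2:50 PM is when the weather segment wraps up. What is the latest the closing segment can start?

The cold open starts at 2:50 PM + 184 min = 5:54 PM.
The weather segment starts at 5:54 PM − 294 min = 1:00 PM.
The interview segment ends at 1:00 PM + 445 min = 8:25 PM.
The pre-show starts at 8:25 PM − 305 min = 3:20 PM.
The closing segment is bounded by the pre-show, so the latest it can start is 3:20 PM.

3:20 PM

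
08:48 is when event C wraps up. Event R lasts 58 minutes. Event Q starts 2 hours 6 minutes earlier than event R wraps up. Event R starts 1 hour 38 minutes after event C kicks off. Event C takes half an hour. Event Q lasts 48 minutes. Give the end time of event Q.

Event C starts at 08:48 − 30 min = 08:18.
Event R starts at 08:18 + 98 min = 09:56.
Event R ends at 09:56 + 58 min = 10:54.
Event Q starts at 10:54 − 126 min = 08:48.
Event Q ends at 08:48 + 48 min = 09:36.

09:36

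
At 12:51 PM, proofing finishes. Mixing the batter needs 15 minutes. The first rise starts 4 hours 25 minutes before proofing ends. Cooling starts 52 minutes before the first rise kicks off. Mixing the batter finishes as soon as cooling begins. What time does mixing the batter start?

The first rise starts at 12:51 PM − 265 min = 8:26 AM.
Cooling starts at 8:26 AM − 52 min = 7:34 AM.
So mixing the batter ends at 7:34 AM.
Mixing the batter starts at 7:34 AM − 15 min = 7:19 AM.

7:19 AM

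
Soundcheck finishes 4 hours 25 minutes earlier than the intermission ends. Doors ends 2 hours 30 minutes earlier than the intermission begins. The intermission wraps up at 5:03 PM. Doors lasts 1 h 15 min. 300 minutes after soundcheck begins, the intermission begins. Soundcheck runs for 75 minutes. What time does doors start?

12:38 PM

Soundcheck ends at 5:03 PM − 265 min = 12:38 PM.
Soundcheck starts at 12:38 PM − 75 min = 11:23 AM.
The intermission starts at 11:23 AM + 300 min = 4:23 PM.
Doors ends at 4:23 PM − 150 min = 1:53 PM.
Doors starts at 1:53 PM − 75 min = 12:38 PM.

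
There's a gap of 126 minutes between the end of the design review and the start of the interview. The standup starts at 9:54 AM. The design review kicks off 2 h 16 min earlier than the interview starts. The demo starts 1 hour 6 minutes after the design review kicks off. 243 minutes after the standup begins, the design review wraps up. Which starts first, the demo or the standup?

The design review ends at 9:54 AM + 243 min = 1:57 PM.
The interview starts at 1:57 PM + 126 min = 4:03 PM.
The design review starts at 4:03 PM − 136 min = 1:47 PM.
The demo starts at 1:47 PM + 66 min = 2:53 PM.
The demo starts at 2:53 PM and the standup starts at 9:54 AM, so the standup is first.

the standup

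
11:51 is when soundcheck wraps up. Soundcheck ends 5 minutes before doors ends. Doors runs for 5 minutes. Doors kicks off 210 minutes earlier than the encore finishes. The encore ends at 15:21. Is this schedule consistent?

Yes

Doors starts at 15:21 − 210 min = 11:51.
Doors ends at 11:51 + 5 min = 11:56.
Soundcheck ends at 11:56 − 5 min = 11:51.
That matches the stated 11:51, so the schedule is consistent.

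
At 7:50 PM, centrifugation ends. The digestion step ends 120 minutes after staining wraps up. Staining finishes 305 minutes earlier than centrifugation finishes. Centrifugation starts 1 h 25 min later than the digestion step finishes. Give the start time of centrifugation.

Staining ends at 7:50 PM − 305 min = 2:45 PM.
The digestion step ends at 2:45 PM + 120 min = 4:45 PM.
Centrifugation starts at 4:45 PM + 85 min = 6:10 PM.

6:10 PM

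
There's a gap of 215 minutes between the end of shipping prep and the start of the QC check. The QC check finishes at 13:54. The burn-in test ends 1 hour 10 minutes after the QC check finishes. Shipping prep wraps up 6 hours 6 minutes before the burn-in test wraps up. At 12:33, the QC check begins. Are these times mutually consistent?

The burn-in test ends at 13:54 + 70 min = 15:04.
Shipping prep ends at 15:04 − 366 min = 08:58.
The QC check starts at 08:58 + 215 min = 12:33.
That matches the stated 12:33, so the schedule is consistent.

Yes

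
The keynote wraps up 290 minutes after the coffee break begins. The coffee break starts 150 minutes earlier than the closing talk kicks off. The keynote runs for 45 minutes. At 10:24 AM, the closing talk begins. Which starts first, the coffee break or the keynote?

The coffee break starts at 10:24 AM − 150 min = 7:54 AM.
The keynote ends at 7:54 AM + 290 min = 12:44 PM.
The keynote starts at 12:44 PM − 45 min = 11:59 AM.
The coffee break starts at 7:54 AM and the keynote starts at 11:59 AM, so the coffee break is first.

the coffee break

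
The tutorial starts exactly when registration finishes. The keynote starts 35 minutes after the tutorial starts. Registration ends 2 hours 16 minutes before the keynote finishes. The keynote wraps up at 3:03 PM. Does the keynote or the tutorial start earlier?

the tutorial

Registration ends at 3:03 PM − 136 min = 12:47 PM.
So the tutorial starts at 12:47 PM.
The keynote starts at 12:47 PM + 35 min = 1:22 PM.
The keynote starts at 1:22 PM and the tutorial starts at 12:47 PM, so the tutorial is first.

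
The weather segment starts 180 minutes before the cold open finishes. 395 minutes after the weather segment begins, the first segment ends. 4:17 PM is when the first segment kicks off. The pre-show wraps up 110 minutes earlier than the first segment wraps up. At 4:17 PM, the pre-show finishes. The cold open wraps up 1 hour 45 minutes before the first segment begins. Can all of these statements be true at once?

Yes

The cold open ends at 4:17 PM − 105 min = 2:32 PM.
The weather segment starts at 2:32 PM − 180 min = 11:32 AM.
The first segment ends at 11:32 AM + 395 min = 6:07 PM.
The pre-show ends at 6:07 PM − 110 min = 4:17 PM.
That matches the stated 4:17 PM, so the schedule is consistent.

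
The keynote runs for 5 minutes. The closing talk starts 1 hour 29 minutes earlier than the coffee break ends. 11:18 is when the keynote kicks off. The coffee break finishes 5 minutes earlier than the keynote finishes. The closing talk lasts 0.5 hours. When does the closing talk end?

The keynote ends at 11:18 + 5 min = 11:23.
The coffee break ends at 11:23 − 5 min = 11:18.
The closing talk starts at 11:18 − 89 min = 09:49.
The closing talk ends at 09:49 + 30 min = 10:19.

10:19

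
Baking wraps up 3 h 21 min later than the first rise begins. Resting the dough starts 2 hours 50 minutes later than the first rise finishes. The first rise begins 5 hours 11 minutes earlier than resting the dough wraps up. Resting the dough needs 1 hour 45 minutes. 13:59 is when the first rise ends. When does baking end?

Resting the dough starts at 13:59 + 170 min = 16:49.
Resting the dough ends at 16:49 + 105 min = 18:34.
The first rise starts at 18:34 − 311 min = 13:23.
Baking ends at 13:23 + 201 min = 16:44.

16:44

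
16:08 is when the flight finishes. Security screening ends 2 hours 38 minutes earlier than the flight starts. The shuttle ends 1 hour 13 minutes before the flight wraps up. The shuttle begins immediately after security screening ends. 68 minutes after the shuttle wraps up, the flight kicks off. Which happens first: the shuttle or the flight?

the shuttle

The shuttle ends at 16:08 − 73 min = 14:55.
The flight starts at 14:55 + 68 min = 16:03.
Security screening ends at 16:03 − 158 min = 13:25.
So the shuttle starts at 13:25.
The shuttle starts at 13:25 and the flight starts at 16:03, so the shuttle is first.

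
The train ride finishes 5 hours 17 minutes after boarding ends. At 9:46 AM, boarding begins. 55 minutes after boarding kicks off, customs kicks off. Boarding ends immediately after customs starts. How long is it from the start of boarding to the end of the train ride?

372 minutes

Customs starts at 9:46 AM + 55 min = 10:41 AM.
So boarding ends at 10:41 AM.
The train ride ends at 10:41 AM + 317 min = 3:58 PM.
From 9:46 AM to 3:58 PM is 372 minutes.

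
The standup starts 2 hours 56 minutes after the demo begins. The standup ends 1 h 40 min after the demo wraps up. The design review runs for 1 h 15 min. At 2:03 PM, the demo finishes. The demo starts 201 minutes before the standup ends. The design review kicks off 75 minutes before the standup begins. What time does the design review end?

3:18 PM

The standup ends at 2:03 PM + 100 min = 3:43 PM.
The demo starts at 3:43 PM − 201 min = 12:22 PM.
The standup starts at 12:22 PM + 176 min = 3:18 PM.
The design review starts at 3:18 PM − 75 min = 2:03 PM.
The design review ends at 2:03 PM + 75 min = 3:18 PM.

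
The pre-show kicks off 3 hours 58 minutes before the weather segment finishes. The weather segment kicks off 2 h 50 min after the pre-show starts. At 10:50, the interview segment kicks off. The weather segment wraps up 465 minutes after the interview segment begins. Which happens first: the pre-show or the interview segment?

the interview segment

The weather segment ends at 10:50 + 465 min = 18:35.
The pre-show starts at 18:35 − 238 min = 14:37.
The pre-show starts at 14:37 and the interview segment starts at 10:50, so the interview segment is first.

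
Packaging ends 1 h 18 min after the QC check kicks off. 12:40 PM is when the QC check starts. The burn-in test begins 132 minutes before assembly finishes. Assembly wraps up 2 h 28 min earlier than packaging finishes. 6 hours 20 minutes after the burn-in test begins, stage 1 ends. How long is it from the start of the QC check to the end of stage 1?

2 hours 58 minutes

Packaging ends at 12:40 PM + 78 min = 1:58 PM.
Assembly ends at 1:58 PM − 148 min = 11:30 AM.
The burn-in test starts at 11:30 AM − 132 min = 9:18 AM.
Stage 1 ends at 9:18 AM + 380 min = 3:38 PM.
From 12:40 PM to 3:38 PM is 2 hours 58 minutes.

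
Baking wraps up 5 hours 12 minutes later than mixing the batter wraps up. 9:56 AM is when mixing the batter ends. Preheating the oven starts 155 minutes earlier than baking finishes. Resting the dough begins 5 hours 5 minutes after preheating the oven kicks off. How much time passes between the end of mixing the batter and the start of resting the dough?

Baking ends at 9:56 AM + 312 min = 3:08 PM.
Preheating the oven starts at 3:08 PM − 155 min = 12:33 PM.
Resting the dough starts at 12:33 PM + 305 min = 5:38 PM.
From 9:56 AM to 5:38 PM is 7 h 42 min.

7 h 42 min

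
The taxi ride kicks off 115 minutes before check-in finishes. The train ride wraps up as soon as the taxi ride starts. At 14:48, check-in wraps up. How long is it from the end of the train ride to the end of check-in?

1 hour 55 minutes

The taxi ride starts at 14:48 − 115 min = 12:53.
So the train ride ends at 12:53.
From 12:53 to 14:48 is 1 hour 55 minutes.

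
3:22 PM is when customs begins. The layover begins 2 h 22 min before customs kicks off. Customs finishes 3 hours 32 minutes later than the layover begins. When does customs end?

The layover starts at 3:22 PM − 142 min = 1:00 PM.
Customs ends at 1:00 PM + 212 min = 4:32 PM.

4:32 PM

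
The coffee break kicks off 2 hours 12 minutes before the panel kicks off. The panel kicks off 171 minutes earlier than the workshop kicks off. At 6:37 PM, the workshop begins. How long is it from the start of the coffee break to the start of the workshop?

5 h 3 min

The panel starts at 6:37 PM − 171 min = 3:46 PM.
The coffee break starts at 3:46 PM − 132 min = 1:34 PM.
From 1:34 PM to 6:37 PM is 5 h 3 min.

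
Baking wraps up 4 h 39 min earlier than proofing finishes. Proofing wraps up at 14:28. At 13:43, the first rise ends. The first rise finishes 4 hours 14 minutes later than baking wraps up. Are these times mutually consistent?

Baking ends at 14:28 − 279 min = 09:49.
The first rise ends at 09:49 + 254 min = 14:03.
But the first rise is also said to end at 13:43 — a 20-minute conflict.

No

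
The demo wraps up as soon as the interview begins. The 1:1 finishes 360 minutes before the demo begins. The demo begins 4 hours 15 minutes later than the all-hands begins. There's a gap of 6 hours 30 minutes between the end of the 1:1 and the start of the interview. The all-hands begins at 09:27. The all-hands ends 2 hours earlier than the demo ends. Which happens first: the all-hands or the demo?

the all-hands

The demo starts at 09:27 + 255 min = 13:42.
The all-hands starts at 09:27 and the demo starts at 13:42, so the all-hands is first.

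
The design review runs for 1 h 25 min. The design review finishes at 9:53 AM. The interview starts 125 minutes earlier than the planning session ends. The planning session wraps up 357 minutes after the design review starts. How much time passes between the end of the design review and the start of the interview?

147 minutes

The design review starts at 9:53 AM − 85 min = 8:28 AM.
The planning session ends at 8:28 AM + 357 min = 2:25 PM.
The interview starts at 2:25 PM − 125 min = 12:20 PM.
From 9:53 AM to 12:20 PM is 147 minutes.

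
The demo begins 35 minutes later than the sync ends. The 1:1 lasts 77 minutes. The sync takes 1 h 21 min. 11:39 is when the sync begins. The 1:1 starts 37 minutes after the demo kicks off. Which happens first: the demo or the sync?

the sync

The sync ends at 11:39 + 81 min = 13:00.
The demo starts at 13:00 + 35 min = 13:35.
The demo starts at 13:35 and the sync starts at 11:39, so the sync is first.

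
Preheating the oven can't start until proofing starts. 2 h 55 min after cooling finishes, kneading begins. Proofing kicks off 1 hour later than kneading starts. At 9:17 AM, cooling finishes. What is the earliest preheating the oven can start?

Kneading starts at 9:17 AM + 175 min = 12:12 PM.
Proofing starts at 12:12 PM + 60 min = 1:12 PM.
Preheating the oven is bounded by proofing, so the earliest it can start is 1:12 PM.

1:12 PM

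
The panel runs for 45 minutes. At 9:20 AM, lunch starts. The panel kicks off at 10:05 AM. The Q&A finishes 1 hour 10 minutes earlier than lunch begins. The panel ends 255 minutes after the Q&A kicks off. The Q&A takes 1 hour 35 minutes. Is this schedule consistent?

The Q&A ends at 9:20 AM − 70 min = 8:10 AM.
The Q&A starts at 8:10 AM − 95 min = 6:35 AM.
The panel ends at 6:35 AM + 255 min = 10:50 AM.
The panel starts at 10:50 AM − 45 min = 10:05 AM.
That matches the stated 10:05 AM, so the schedule is consistent.

Yes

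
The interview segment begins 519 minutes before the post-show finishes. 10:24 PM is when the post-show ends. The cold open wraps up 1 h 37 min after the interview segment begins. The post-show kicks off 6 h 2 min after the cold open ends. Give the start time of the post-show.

The interview segment starts at 10:24 PM − 519 min = 1:45 PM.
The cold open ends at 1:45 PM + 97 min = 3:22 PM.
The post-show starts at 3:22 PM + 362 min = 9:24 PM.

9:24 PM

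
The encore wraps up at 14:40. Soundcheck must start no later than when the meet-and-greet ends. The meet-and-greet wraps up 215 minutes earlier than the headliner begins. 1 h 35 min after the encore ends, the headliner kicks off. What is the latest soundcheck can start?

12:40

The headliner starts at 14:40 + 95 min = 16:15.
The meet-and-greet ends at 16:15 − 215 min = 12:40.
Soundcheck is bounded by the meet-and-greet, so the latest it can start is 12:40.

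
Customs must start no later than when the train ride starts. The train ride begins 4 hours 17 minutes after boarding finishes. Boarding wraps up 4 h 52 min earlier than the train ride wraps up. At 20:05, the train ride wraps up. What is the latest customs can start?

Boarding ends at 20:05 − 292 min = 15:13.
The train ride starts at 15:13 + 257 min = 19:30.
Customs is bounded by the train ride, so the latest it can start is 19:30.

19:30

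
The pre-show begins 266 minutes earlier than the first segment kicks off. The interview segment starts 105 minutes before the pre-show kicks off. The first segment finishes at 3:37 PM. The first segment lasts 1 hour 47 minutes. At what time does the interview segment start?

7:39 AM

The first segment starts at 3:37 PM − 107 min = 1:50 PM.
The pre-show starts at 1:50 PM − 266 min = 9:24 AM.
The interview segment starts at 9:24 AM − 105 min = 7:39 AM.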